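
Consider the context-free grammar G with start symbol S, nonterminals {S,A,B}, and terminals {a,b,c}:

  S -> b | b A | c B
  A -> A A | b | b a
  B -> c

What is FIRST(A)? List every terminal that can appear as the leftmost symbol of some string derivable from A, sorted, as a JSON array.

FIRST sets, iterate to fixpoint:
round 1:
  A via A→b: +{b}
  B via B→c: +{c}
  S via S→b: +{b}
  S via S→c B: +{c}
  FIRST[S]={b,c}  FIRST[A]={b}  FIRST[B]={c}
round 2: — fixpoint
  FIRST[S]={b,c}  FIRST[A]={b}  FIRST[B]={c}

FIRST(A) = ["b"]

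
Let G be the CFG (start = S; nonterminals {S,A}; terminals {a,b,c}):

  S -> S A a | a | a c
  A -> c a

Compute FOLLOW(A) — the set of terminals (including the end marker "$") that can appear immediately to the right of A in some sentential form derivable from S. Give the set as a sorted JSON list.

Compute FIRST by fixpoint:
[1]
  A via A→c a: +{c}
  S via S→a: +{a}
  FIRST[S]={a}  FIRST[A]={c}
[2] done
  FIRST[S]={a}  FIRST[A]={c}

FOLLOW iteration:
initialize: $ ∈ FOLLOW(S)
pass 1:
  S→S A a: FOLLOW(S) ⊇ FIRST(A) = {c}; new: +{c}
  S→S A a: FOLLOW(A) ⊇ FIRST(a) = {a}; new: +{a}
  FOLLOW[S]={$,c}  FOLLOW[A]={a}
pass 2: (no change)
  FOLLOW[S]={$,c}  FOLLOW[A]={a}

FOLLOW(A) = ["a"]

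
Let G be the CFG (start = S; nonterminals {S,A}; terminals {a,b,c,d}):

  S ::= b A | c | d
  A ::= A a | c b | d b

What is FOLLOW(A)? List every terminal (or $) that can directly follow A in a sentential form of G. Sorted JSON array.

Compute FIRST by fixpoint:
round 1:
  A via A→c b: +{c}
  A via A→d b: +{d}
  S via S→b A: +{b}
  S via S→c: +{c}
  S via S→d: +{d}
  FIRST(S)={b,c,d}  FIRST(A)={c,d}
round 2: done
  FIRST(S)={b,c,d}  FIRST(A)={c,d}

Compute FOLLOW by fixpoint:
seed FOLLOW(S) with $
[1]
  A→A a: FOLLOW(A) ⊇ FIRST(a) = {a}; new: +{a}
  S→b A: FOLLOW(A) ⊇ FOLLOW(S) ⊇ {$}; new: +{$}
  FOLLOW[S]={$}  FOLLOW[A]={$,a}
[2] (no change)
  FOLLOW[S]={$}  FOLLOW[A]={$,a}

FOLLOW(A) = ["$", "a"]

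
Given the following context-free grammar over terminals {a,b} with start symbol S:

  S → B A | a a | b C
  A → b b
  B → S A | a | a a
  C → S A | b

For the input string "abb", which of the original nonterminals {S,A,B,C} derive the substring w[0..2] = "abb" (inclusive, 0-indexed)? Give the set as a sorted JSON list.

CNF form of G:
  S -> B A | T0 C | T1 T1
  A -> T0 T0
  B -> S A | T1 T1 | a
  C -> S A | b
  T0 -> b
  T1 -> a

CYK table (by increasing span), restricted to cells inside w[0..2]:
  cell(0,0) a: {B,T1}  orig:{B}
  cell(1,1) b: {C,T0}  orig:{C}
  cell(2,2) b: {C,T0}  orig:{C}
  cell(0,1) ab: ∅
  cell(1,2) bb: {A,S}
  cell(0,2) abb: {S}

Original NTs in T[0,2] deriving "abb": ["S"]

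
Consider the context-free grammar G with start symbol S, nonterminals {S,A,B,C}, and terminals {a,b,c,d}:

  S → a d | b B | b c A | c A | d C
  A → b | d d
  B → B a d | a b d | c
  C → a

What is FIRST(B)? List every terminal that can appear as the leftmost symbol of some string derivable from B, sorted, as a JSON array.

FIRST iteration:
iter 1:
  A via A→b: +{b}
  A via A→d d: +{d}
  B via B→a b d: +{a}
  B via B→c: +{c}
  C via C→a: +{a}
  S via S→a d: +{a}
  S via S→b B: +{b}
  S via S→c A: +{c}
  S via S→d C: +{d}
  S: {a,b,c,d}  A: {b,d}  B: {a,c}  C: {a}
iter 2: (stable)
  S: {a,b,c,d}  A: {b,d}  B: {a,c}  C: {a}

FIRST(B) = ["a", "c"]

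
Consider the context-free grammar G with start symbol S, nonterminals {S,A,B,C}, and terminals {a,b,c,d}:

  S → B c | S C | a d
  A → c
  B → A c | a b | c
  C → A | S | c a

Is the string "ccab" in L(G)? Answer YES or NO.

CNF form of G:
  S -> B T0 | S C | T1 T3
  A -> c
  B -> A T0 | T1 T2 | c
  C -> B T0 | S C | T0 T1 | T1 T3 | c
  T0 -> c
  T1 -> a
  T2 -> b
  T3 -> d

CYK table (by increasing span):
  cell(0,0) c: {A,B,C,T0}  orig:{A,B,C}
  cell(1,1) c: {A,B,C,T0}  orig:{A,B,C}
  cell(2,2) a: {T1}  orig:{}
  cell(3,3) b: {T2}  orig:{}
  cell(0,1) cc: {B,C,S}
  cell(1,2) ca: {C}
  cell(2,3) ab: {B}
  cell(0,2) cca: ∅
  cell(1,3) cab: ∅
  cell(0,3) ccab: ∅

S ∉ T[0,3] ⇒ NO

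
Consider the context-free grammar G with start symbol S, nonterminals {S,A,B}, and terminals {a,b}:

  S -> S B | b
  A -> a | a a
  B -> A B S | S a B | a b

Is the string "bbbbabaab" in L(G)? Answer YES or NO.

Convert to CNF:
  S -> S B | b
  A -> T0 T0 | a
  B -> A X2 | S X3 | T0 T1
  T0 -> a
  T1 -> b
  X2 -> B S
  X3 -> T0 B

Fill CYK table bottom-up:
  cell(0,0) b: {S,T1}  orig:{S}
  cell(1,1) b: {S,T1}  orig:{S}
  cell(2,2) b: {S,T1}  orig:{S}
  cell(3,3) b: {S,T1}  orig:{S}
  cell(4,4) a: {A,T0}  orig:{A}
  cell(5,5) b: {S,T1}  orig:{S}
  cell(6,6) a: {A,T0}  orig:{A}
  cell(7,7) a: {A,T0}  orig:{A}
  cell(8,8) b: {S,T1}  orig:{S}
  cell(0,1) bb: ∅
  cell(1,2) bb: ∅
  cell(2,3) bb: ∅
  cell(3,4) ba: ∅
  cell(4,5) ab: {B}
  cell(5,6) ba: ∅
  cell(6,7) aa: {A}
  cell(7,8) ab: {B}
  cell(0,2) bbb: ∅
  cell(1,3) bbb: ∅
  cell(2,4) bba: ∅
  cell(3,5) bab: {S}
  cell(4,6) aba: ∅
  cell(5,7) baa: ∅
  cell(6,8) aab: {X3}  orig:{}
  cell(0,3) bbbb: ∅
  cell(1,4) bbba: ∅
  cell(2,5) bbab: ∅
  cell(3,6) baba: ∅
  cell(4,7) abaa: ∅
  cell(5,8) baab: {B}
  cell(0,4) bbbba: ∅
  cell(1,5) bbbab: ∅
  cell(2,6) bbaba: ∅
  cell(3,7) babaa: ∅
  cell(4,8) abaab: {X3}  orig:{}
  cell(0,5) bbbbab: ∅
  cell(1,6) bbbaba: ∅
  cell(2,7) bbabaa: ∅
  cell(3,8) babaab: {B}
  cell(0,6) bbbbaba: ∅
  cell(1,7) bbbabaa: ∅
  cell(2,8) bbabaab: {S}
  cell(0,7) bbbbabaa: ∅
  cell(1,8) bbbabaab: ∅
  cell(0,8) bbbbabaab: ∅

S ∉ T[0,8] ⇒ NO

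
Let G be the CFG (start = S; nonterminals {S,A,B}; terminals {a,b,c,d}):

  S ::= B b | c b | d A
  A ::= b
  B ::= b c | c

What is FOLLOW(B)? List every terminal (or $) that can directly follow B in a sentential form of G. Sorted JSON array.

Compute FIRST by fixpoint:
round 1:
  A via A→b: +{b}
  B via B→b c: +{b}
  B via B→c: +{c}
  S via S→B b: +{b,c}
  S via S→d A: +{d}
  FIRST(S)={b,c,d}  FIRST(A)={b}  FIRST(B)={b,c}
round 2: (stable)
  FIRST(S)={b,c,d}  FIRST(A)={b}  FIRST(B)={b,c}

FOLLOW sets:
seed FOLLOW(S) with $
iter 1:
  S→B b: FOLLOW(B) ⊇ FIRST(b) = {b}; new: +{b}
  S→d A: FOLLOW(A) ⊇ FOLLOW(S) ⊇ {$}; new: +{$}
  FOLLOW(S)={$}  FOLLOW(A)={$}  FOLLOW(B)={b}
iter 2: done
  FOLLOW(S)={$}  FOLLOW(A)={$}  FOLLOW(B)={b}

FOLLOW(B) = ["b"]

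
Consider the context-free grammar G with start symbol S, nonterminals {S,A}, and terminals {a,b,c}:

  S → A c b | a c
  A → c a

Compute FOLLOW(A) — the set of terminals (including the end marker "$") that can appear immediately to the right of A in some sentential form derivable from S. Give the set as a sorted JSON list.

Compute FIRST by fixpoint:
[1]
  A via A→c a: +{c}
  S via S→A c b: +{c}
  S via S→a c: +{a}
  S: {a,c}  A: {c}
[2] (stable)
  S: {a,c}  A: {c}

FOLLOW iteration:
seed FOLLOW(S) with $
[1]
  S→A c b: FOLLOW(A) ⊇ FIRST(c) = {c}; new: +{c}
  FOLLOW(S)={$}  FOLLOW(A)={c}
[2] (stable)
  FOLLOW(S)={$}  FOLLOW(A)={c}

FOLLOW(A) = ["c"]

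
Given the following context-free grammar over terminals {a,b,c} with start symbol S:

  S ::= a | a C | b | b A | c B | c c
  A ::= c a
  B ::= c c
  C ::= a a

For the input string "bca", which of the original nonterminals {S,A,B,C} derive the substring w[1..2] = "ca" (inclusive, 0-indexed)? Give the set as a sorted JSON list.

Convert to CNF:
  S -> T0 B | T0 T0 | T1 C | T2 A | a | b
  A -> T0 T1
  B -> T0 T0
  C -> T1 T1
  T0 -> c
  T1 -> a
  T2 -> b

CYK table (by increasing span) — only the sub-triangle for w[1..2]:
  cell(1,1) c: {T0}  orig:{}
  cell(2,2) a: {S,T1}  orig:{S}
  cell(1,2) ca: {A}

Original NTs in T[1,2] deriving "ca": ["A"]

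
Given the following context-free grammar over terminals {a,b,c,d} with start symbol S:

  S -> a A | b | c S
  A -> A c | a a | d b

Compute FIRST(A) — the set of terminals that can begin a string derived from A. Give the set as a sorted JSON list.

Compute FIRST by fixpoint:
[1]
  A via A→a a: +{a}
  A via A→d b: +{d}
  S via S→a A: +{a}
  S via S→b: +{b}
  S via S→c S: +{c}
  FIRST[S]={a,b,c}  FIRST[A]={a,d}
[2] (stable)
  FIRST[S]={a,b,c}  FIRST[A]={a,d}

FIRST(A) = ["a", "d"]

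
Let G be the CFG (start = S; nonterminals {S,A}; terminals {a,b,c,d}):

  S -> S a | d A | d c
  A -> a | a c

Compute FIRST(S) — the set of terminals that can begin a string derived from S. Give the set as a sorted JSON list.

FIRST sets, iterate to fixpoint:
[1]
  A via A→a: +{a}
  S via S→d A: +{d}
  FIRST[S]={d}  FIRST[A]={a}
[2] (stable)
  FIRST[S]={d}  FIRST[A]={a}

FIRST(S) = ["d"]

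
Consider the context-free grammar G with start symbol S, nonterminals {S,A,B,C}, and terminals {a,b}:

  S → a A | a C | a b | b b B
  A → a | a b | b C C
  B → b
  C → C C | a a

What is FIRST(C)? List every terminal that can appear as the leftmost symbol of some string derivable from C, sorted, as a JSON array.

Compute FIRST by fixpoint:
round 1:
  A via A→a: +{a}
  A via A→b C C: +{b}
  B via B→b: +{b}
  C via C→a a: +{a}
  S via S→a A: +{a}
  S via S→b b B: +{b}
  FIRST[S]={a,b}  FIRST[A]={a,b}  FIRST[B]={b}  FIRST[C]={a}
round 2: done
  FIRST[S]={a,b}  FIRST[A]={a,b}  FIRST[B]={b}  FIRST[C]={a}

FIRST(C) = ["a"]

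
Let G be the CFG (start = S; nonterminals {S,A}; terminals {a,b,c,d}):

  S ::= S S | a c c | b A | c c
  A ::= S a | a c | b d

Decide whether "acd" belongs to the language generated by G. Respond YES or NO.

Convert to CNF:
  S -> S S | T0 X4 | T1 T1 | T2 A
  A -> S T0 | T0 T1 | T2 T3
  T0 -> a
  T1 -> c
  T2 -> b
  T3 -> d
  X4 -> T1 T1

CYK fill:
  cell(0,0) a: {T0}  orig:{}
  cell(1,1) c: {T1}  orig:{}
  cell(2,2) d: {T3}  orig:{}
  cell(0,1) ac: {A}
  cell(1,2) cd: ∅
  cell(0,2) acd: ∅

S ∉ T[0,2] ⇒ NO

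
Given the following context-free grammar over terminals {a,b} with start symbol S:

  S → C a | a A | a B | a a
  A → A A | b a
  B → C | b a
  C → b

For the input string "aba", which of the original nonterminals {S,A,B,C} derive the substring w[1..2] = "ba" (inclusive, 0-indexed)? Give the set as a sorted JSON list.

CNF form of G:
  S -> C T1 | T1 A | T1 B | T1 T1
  A -> A A | T0 T1
  B -> T0 T1 | b
  C -> b
  T0 -> b
  T1 -> a

CYK fill (cells [i..j] with 1 ≤ i ≤ j ≤ 2 only):
  T[1,1] 'b' = {B,C,T0}  orig:{B,C}
  T[2,2] 'a' = {T1}  orig:{}
  T[1,2] 'ba' = {A,B,S}

Original NTs in T[1,2] deriving "ba": ["A", "B", "S"]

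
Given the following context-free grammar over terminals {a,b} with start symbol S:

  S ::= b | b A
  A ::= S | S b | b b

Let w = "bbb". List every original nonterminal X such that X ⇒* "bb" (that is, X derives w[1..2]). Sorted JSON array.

CNF form of G:
  S -> T0 A | b
  A -> S T0 | T0 A | T0 T0 | b
  T0 -> b

CYK table (by increasing span) — only the sub-triangle for w[1..2]:
  T[1,1] 'b' = {A,S,T0}  orig:{A,S}
  T[2,2] 'b' = {A,S,T0}  orig:{A,S}
  T[1,2] 'bb' = {A,S}

Original NTs in T[1,2] deriving "bb": ["A", "S"]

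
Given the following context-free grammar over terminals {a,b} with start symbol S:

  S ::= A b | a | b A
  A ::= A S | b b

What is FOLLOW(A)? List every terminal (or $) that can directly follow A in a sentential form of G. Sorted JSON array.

FIRST sets, iterate to fixpoint:
iter 1:
  A via A→b b: +{b}
  S via S→A b: +{b}
  S via S→a: +{a}
  S: {a,b}  A: {b}
iter 2: (stable)
  S: {a,b}  A: {b}

FOLLOW iteration:
FOLLOW(S) := {$}
iter 1:
  A→A S: FOLLOW(A) ⊇ FIRST(S) = {a,b}; new: +{a,b}
  A→A S: FOLLOW(S) ⊇ FOLLOW(A) ⊇ {a,b}; new: +{a,b}
  S→b A: FOLLOW(A) ⊇ FOLLOW(S) ⊇ {$,a,b}; new: +{$}
  FOLLOW(S)={$,a,b}  FOLLOW(A)={$,a,b}
iter 2: (no change)
  FOLLOW(S)={$,a,b}  FOLLOW(A)={$,a,b}

FOLLOW(A) = ["$", "a", "b"]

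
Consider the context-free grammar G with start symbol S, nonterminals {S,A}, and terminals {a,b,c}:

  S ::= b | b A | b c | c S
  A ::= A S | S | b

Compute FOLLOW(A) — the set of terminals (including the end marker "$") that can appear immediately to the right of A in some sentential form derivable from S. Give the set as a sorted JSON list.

FIRST sets, iterate to fixpoint:
[1]
  A via A→b: +{b}
  S via S→b: +{b}
  S via S→c S: +{c}
  FIRST(S)={b,c}  FIRST(A)={b}
[2]
  A via A→S: +{c}
  FIRST(S)={b,c}  FIRST(A)={b,c}
[3] (stable)
  FIRST(S)={b,c}  FIRST(A)={b,c}

Compute FOLLOW by fixpoint:
FOLLOW(S) := {$}
round 1:
  A→A S: FOLLOW(A) ⊇ FIRST(S) = {b,c}; new: +{b,c}
  A→A S: FOLLOW(S) ⊇ FOLLOW(A) ⊇ {b,c}; new: +{b,c}
  S→b A: FOLLOW(A) ⊇ FOLLOW(S) ⊇ {$,b,c}; new: +{$}
  S: {$,b,c}  A: {$,b,c}
round 2: done
  S: {$,b,c}  A: {$,b,c}

FOLLOW(A) = ["$", "b", "c"]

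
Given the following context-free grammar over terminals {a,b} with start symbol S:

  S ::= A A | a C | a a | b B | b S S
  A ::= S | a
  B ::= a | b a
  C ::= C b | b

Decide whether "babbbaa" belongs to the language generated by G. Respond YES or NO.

Convert to CNF:
  S -> A A | T0 C | T0 T0 | T1 B | T1 X3
  A -> A A | T0 C | T0 T0 | T1 B | T1 X2 | a
  B -> T1 T0 | a
  C -> C T1 | b
  T0 -> a
  T1 -> b
  X2 -> S S
  X3 -> S S

CYK fill:
  cell(0,0) b: {C,T1}  orig:{C}
  cell(1,1) a: {A,B,T0}  orig:{A,B}
  cell(2,2) b: {C,T1}  orig:{C}
  cell(3,3) b: {C,T1}  orig:{C}
  cell(4,4) b: {C,T1}  orig:{C}
  cell(5,5) a: {A,B,T0}  orig:{A,B}
  cell(6,6) a: {A,B,T0}  orig:{A,B}
  cell(0,1) ba: {A,B,S}
  cell(1,2) ab: {A,S}
  cell(2,3) bb: {C}
  cell(3,4) bb: {C}
  cell(4,5) ba: {A,B,S}
  cell(5,6) aa: {A,S}
  cell(0,2) bab: ∅
  cell(1,3) abb: {A,S}
  cell(2,4) bbb: {C}
  cell(3,5) bba: {A,S}
  cell(4,6) baa: {A,S}
  cell(0,3) babb: ∅
  cell(1,4) abbb: {A,S}
  cell(2,5) bbba: ∅
  cell(3,6) bbaa: {A,S}
  cell(0,4) babbb: ∅
  cell(1,5) abbba: {A,S,X2,X3}  orig:{A,S}
  cell(2,6) bbbaa: ∅
  cell(0,5) babbba: {A,S}
  cell(1,6) abbbaa: {A,S,X2,X3}  orig:{A,S}
  cell(0,6) babbbaa: {A,S}

S ∈ T[0,6] ⇒ YES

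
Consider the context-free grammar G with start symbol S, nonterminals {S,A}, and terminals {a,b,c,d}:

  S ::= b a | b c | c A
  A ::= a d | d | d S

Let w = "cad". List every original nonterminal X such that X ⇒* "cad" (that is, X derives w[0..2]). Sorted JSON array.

Convert to CNF:
  S -> T2 T0 | T2 T3 | T3 A
  A -> T0 T1 | T1 S | d
  T0 -> a
  T1 -> d
  T2 -> b
  T3 -> c

Fill CYK table bottom-up, restricted to cells inside w[0..2]:
  T[0,0] 'c' = {T3}  orig:{}
  T[1,1] 'a' = {T0}  orig:{}
  T[2,2] 'd' = {A,T1}  orig:{A}
  T[0,1] 'ca' = ∅
  T[1,2] 'ad' = {A}
  T[0,2] 'cad' = {S}

Original NTs in T[0,2] deriving "cad": ["S"]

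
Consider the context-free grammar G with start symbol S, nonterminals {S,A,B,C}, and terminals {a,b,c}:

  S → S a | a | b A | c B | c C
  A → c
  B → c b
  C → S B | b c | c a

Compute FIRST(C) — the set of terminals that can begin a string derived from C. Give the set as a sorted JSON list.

FIRST sets, iterate to fixpoint:
pass 1:
  A via A→c: +{c}
  B via B→c b: +{c}
  C via C→b c: +{b}
  C via C→c a: +{c}
  S via S→a: +{a}
  S via S→b A: +{b}
  S via S→c B: +{c}
  FIRST[S]={a,b,c}  FIRST[A]={c}  FIRST[B]={c}  FIRST[C]={b,c}
pass 2:
  C via C→S B: +{a}
  FIRST[S]={a,b,c}  FIRST[A]={c}  FIRST[B]={c}  FIRST[C]={a,b,c}
pass 3: (stable)
  FIRST[S]={a,b,c}  FIRST[A]={c}  FIRST[B]={c}  FIRST[C]={a,b,c}

FIRST(C) = ["a", "b", "c"]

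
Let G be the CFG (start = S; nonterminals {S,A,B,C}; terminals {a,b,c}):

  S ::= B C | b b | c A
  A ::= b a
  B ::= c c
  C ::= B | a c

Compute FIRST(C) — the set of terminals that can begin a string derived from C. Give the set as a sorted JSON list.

FIRST sets, iterate to fixpoint:
[1]
  A via A→b a: +{b}
  B via B→c c: +{c}
  C via C→B: +{c}
  C via C→a c: +{a}
  S via S→B C: +{c}
  S via S→b b: +{b}
  FIRST[S]={b,c}  FIRST[A]={b}  FIRST[B]={c}  FIRST[C]={a,c}
[2] (no change)
  FIRST[S]={b,c}  FIRST[A]={b}  FIRST[B]={c}  FIRST[C]={a,c}

FIRST(C) = ["a", "c"]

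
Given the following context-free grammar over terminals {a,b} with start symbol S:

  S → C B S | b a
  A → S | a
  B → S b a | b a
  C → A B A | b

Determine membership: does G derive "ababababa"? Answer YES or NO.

CNF form of G:
  S -> C X5 | T0 T1
  A -> C X2 | T0 T1 | a
  B -> S X3 | T0 T1
  C -> A X4 | b
  T0 -> b
  T1 -> a
  X2 -> B S
  X3 -> T0 T1
  X4 -> B A
  X5 -> B S

CYK fill:
  T[0,0] 'a' = {A,T1}  orig:{A}
  T[1,1] 'b' = {C,T0}  orig:{C}
  T[2,2] 'a' = {A,T1}  orig:{A}
  T[3,3] 'b' = {C,T0}  orig:{C}
  T[4,4] 'a' = {A,T1}  orig:{A}
  T[5,5] 'b' = {C,T0}  orig:{C}
  T[6,6] 'a' = {A,T1}  orig:{A}
  T[7,7] 'b' = {C,T0}  orig:{C}
  T[8,8] 'a' = {A,T1}  orig:{A}
  T[0,1] 'ab' = ∅
  T[1,2] 'ba' = {A,B,S,X3}  orig:{A,B,S}
  T[2,3] 'ab' = ∅
  T[3,4] 'ba' = {A,B,S,X3}  orig:{A,B,S}
  T[4,5] 'ab' = ∅
  T[5,6] 'ba' = {A,B,S,X3}  orig:{A,B,S}
  T[6,7] 'ab' = ∅
  T[7,8] 'ba' = {A,B,S,X3}  orig:{A,B,S}
  T[0,2] 'aba' = ∅
  T[1,3] 'bab' = ∅
  T[2,4] 'aba' = ∅
  T[3,5] 'bab' = ∅
  T[4,6] 'aba' = ∅
  T[5,7] 'bab' = ∅
  T[6,8] 'aba' = ∅
  T[0,3] 'abab' = ∅
  T[1,4] 'baba' = {B,X2,X4,X5}  orig:{B}
  T[2,5] 'abab' = ∅
  T[3,6] 'baba' = {B,X2,X4,X5}  orig:{B}
  T[4,7] 'abab' = ∅
  T[5,8] 'baba' = {B,X2,X4,X5}  orig:{B}
  T[0,4] 'ababa' = {C}
  T[1,5] 'babab' = ∅
  T[2,6] 'ababa' = {C}
  T[3,7] 'babab' = ∅
  T[4,8] 'ababa' = {C}
  T[0,5] 'ababab' = ∅
  T[1,6] 'bababa' = {C,X2,X4,X5}  orig:{C}
  T[2,7] 'ababab' = ∅
  T[3,8] 'bababa' = {C,X2,X4,X5}  orig:{C}
  T[0,6] 'abababa' = {C}
  T[1,7] 'bababab' = ∅
  T[2,8] 'abababa' = {C}
  T[0,7] 'abababab' = ∅
  T[1,8] 'babababa' = {C}
  T[0,8] 'ababababa' = {A,S}

S ∈ T[0,8] ⇒ YES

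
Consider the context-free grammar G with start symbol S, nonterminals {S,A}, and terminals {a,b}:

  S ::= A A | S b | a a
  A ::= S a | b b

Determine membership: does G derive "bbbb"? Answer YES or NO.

CNF form of G:
  S -> A A | S T1 | T0 T0
  A -> S T0 | T1 T1
  T0 -> a
  T1 -> b

CYK table (by increasing span):
  cell(0,0) b: {T1}  orig:{}
  cell(1,1) b: {T1}  orig:{}
  cell(2,2) b: {T1}  orig:{}
  cell(3,3) b: {T1}  orig:{}
  cell(0,1) bb: {A}
  cell(1,2) bb: {A}
  cell(2,3) bb: {A}
  cell(0,2) bbb: ∅
  cell(1,3) bbb: ∅
  cell(0,3) bbbb: {S}

S ∈ T[0,3] ⇒ YES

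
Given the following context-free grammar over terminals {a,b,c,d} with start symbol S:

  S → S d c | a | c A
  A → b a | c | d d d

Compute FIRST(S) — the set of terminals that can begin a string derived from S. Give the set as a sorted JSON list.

FIRST iteration:
round 1:
  A via A→b a: +{b}
  A via A→c: +{c}
  A via A→d d d: +{d}
  S via S→a: +{a}
  S via S→c A: +{c}
  S: {a,c}  A: {b,c,d}
round 2: — fixpoint
  S: {a,c}  A: {b,c,d}

FIRST(S) = ["a", "c"]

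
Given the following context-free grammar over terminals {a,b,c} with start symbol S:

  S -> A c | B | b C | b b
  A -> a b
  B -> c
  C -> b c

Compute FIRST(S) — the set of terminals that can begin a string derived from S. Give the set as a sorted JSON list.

FIRST sets, iterate to fixpoint:
pass 1:
  A via A→a b: +{a}
  B via B→c: +{c}
  C via C→b c: +{b}
  S via S→A c: +{a}
  S via S→B: +{c}
  S via S→b C: +{b}
  FIRST[S]={a,b,c}  FIRST[A]={a}  FIRST[B]={c}  FIRST[C]={b}
pass 2: (stable)
  FIRST[S]={a,b,c}  FIRST[A]={a}  FIRST[B]={c}  FIRST[C]={b}

FIRST(S) = ["a", "b", "c"]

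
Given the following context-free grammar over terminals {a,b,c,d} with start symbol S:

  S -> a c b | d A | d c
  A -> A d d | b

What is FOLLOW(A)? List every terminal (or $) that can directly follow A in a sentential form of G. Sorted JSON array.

FIRST sets, iterate to fixpoint:
[1]
  A via A→b: +{b}
  S via S→a c b: +{a}
  S via S→d A: +{d}
  FIRST(S)={a,d}  FIRST(A)={b}
[2] (no change)
  FIRST(S)={a,d}  FIRST(A)={b}

FOLLOW iteration:
FOLLOW(S) := {$}
[1]
  A→A d d: FOLLOW(A) ⊇ FIRST(d) = {d}; new: +{d}
  S→d A: FOLLOW(A) ⊇ FOLLOW(S) ⊇ {$}; new: +{$}
  FOLLOW[S]={$}  FOLLOW[A]={$,d}
[2] — fixpoint
  FOLLOW[S]={$}  FOLLOW[A]={$,d}

FOLLOW(A) = ["$", "d"]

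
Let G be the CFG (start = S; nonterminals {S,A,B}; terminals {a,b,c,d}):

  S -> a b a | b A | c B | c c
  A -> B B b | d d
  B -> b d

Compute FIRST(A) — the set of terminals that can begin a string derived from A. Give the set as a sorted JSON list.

FIRST sets, iterate to fixpoint:
round 1:
  A via A→d d: +{d}
  B via B→b d: +{b}
  S via S→a b a: +{a}
  S via S→b A: +{b}
  S via S→c B: +{c}
  FIRST(S)={a,b,c}  FIRST(A)={d}  FIRST(B)={b}
round 2:
  A via A→B B b: +{b}
  FIRST(S)={a,b,c}  FIRST(A)={b,d}  FIRST(B)={b}
round 3: done
  FIRST(S)={a,b,c}  FIRST(A)={b,d}  FIRST(B)={b}

FIRST(A) = ["b", "d"]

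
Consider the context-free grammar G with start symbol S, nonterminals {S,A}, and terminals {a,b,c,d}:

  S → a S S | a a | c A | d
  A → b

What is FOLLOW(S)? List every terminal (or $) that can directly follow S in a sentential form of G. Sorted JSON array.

FIRST iteration:
pass 1:
  A via A→b: +{b}
  S via S→a S S: +{a}
  S via S→c A: +{c}
  S via S→d: +{d}
  FIRST[S]={a,c,d}  FIRST[A]={b}
pass 2: — fixpoint
  FIRST[S]={a,c,d}  FIRST[A]={b}

FOLLOW iteration:
seed FOLLOW(S) with $
iter 1:
  S→a S S: FOLLOW(S) ⊇ FIRST(S) = {a,c,d}; new: +{a,c,d}
  S→c A: FOLLOW(A) ⊇ FOLLOW(S) ⊇ {$,a,c,d}; new: +{$,a,c,d}
  FOLLOW[S]={$,a,c,d}  FOLLOW[A]={$,a,c,d}
iter 2: done
  FOLLOW[S]={$,a,c,d}  FOLLOW[A]={$,a,c,d}

FOLLOW(S) = ["$", "a", "c", "d"]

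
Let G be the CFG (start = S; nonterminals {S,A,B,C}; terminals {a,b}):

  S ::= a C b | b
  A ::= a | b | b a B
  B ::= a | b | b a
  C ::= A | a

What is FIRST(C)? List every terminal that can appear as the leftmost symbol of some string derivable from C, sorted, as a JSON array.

Compute FIRST by fixpoint:
[1]
  A via A→a: +{a}
  A via A→b: +{b}
  B via B→a: +{a}
  B via B→b: +{b}
  C via C→A: +{a,b}
  S via S→a C b: +{a}
  S via S→b: +{b}
  FIRST[S]={a,b}  FIRST[A]={a,b}  FIRST[B]={a,b}  FIRST[C]={a,b}
[2] (no change)
  FIRST[S]={a,b}  FIRST[A]={a,b}  FIRST[B]={a,b}  FIRST[C]={a,b}

FIRST(C) = ["a", "b"]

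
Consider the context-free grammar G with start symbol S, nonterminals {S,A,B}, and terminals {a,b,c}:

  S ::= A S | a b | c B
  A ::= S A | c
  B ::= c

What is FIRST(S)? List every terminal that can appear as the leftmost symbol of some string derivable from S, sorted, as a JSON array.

FIRST iteration:
pass 1:
  A via A→c: +{c}
  B via B→c: +{c}
  S via S→A S: +{c}
  S via S→a b: +{a}
  S: {a,c}  A: {c}  B: {c}
pass 2:
  A via A→S A: +{a}
  S: {a,c}  A: {a,c}  B: {c}
pass 3: done
  S: {a,c}  A: {a,c}  B: {c}

FIRST(S) = ["a", "c"]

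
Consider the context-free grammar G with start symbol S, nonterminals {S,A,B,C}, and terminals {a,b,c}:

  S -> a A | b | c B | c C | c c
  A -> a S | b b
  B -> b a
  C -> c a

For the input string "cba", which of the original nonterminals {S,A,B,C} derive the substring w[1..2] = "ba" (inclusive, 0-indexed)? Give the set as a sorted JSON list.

Convert to CNF:
  S -> T0 A | T2 B | T2 C | T2 T2 | b
  A -> T0 S | T1 T1
  B -> T1 T0
  C -> T2 T0
  T0 -> a
  T1 -> b
  T2 -> c

CYK table (by increasing span) (cells [i..j] with 1 ≤ i ≤ j ≤ 2 only):
  cell(1,1) b: {S,T1}  orig:{S}
  cell(2,2) a: {T0}  orig:{}
  cell(1,2) ba: {B}

Original NTs in T[1,2] deriving "ba": ["B"]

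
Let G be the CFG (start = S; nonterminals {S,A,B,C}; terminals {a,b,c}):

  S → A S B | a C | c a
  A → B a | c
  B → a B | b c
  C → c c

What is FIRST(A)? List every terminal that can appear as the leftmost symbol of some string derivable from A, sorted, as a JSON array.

FIRST sets, iterate to fixpoint:
[1]
  A via A→c: +{c}
  B via B→a B: +{a}
  B via B→b c: +{b}
  C via C→c c: +{c}
  S via S→A S B: +{c}
  S via S→a C: +{a}
  FIRST(S)={a,c}  FIRST(A)={c}  FIRST(B)={a,b}  FIRST(C)={c}
[2]
  A via A→B a: +{a,b}
  S via S→A S B: +{b}
  FIRST(S)={a,b,c}  FIRST(A)={a,b,c}  FIRST(B)={a,b}  FIRST(C)={c}
[3] — fixpoint
  FIRST(S)={a,b,c}  FIRST(A)={a,b,c}  FIRST(B)={a,b}  FIRST(C)={c}

FIRST(A) = ["a", "b", "c"]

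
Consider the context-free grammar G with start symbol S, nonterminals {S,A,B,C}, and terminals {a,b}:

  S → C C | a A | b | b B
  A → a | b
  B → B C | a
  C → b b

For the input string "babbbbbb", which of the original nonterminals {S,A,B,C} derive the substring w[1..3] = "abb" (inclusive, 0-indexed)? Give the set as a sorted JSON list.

CNF form of G:
  S -> C C | T0 B | T1 A | b
  A -> a | b
  B -> B C | a
  C -> T0 T0
  T0 -> b
  T1 -> a

Fill CYK table bottom-up — only the sub-triangle for w[1..3]:
  cell(1,1) a: {A,B,T1}  orig:{A,B}
  cell(2,2) b: {A,S,T0}  orig:{A,S}
  cell(3,3) b: {A,S,T0}  orig:{A,S}
  cell(1,2) ab: {S}
  cell(2,3) bb: {C}
  cell(1,3) abb: {B}

Original NTs in T[1,3] deriving "abb": ["B"]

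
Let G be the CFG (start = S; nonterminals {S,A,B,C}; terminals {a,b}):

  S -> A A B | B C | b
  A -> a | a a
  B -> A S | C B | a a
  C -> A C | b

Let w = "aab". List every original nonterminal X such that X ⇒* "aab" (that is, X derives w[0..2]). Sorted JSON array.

CNF form of G:
  S -> A X1 | B C | b
  A -> T0 T0 | a
  B -> A S | C B | T0 T0
  C -> A C | b
  T0 -> a
  X1 -> A B

Fill CYK table bottom-up — only the sub-triangle for w[0..2]:
  cell(0,0) a: {A,T0}  orig:{A}
  cell(1,1) a: {A,T0}  orig:{A}
  cell(2,2) b: {C,S}
  cell(0,1) aa: {A,B}
  cell(1,2) ab: {B,C}
  cell(0,2) aab: {B,C,S,X1}  orig:{B,C,S}

Original NTs in T[0,2] deriving "aab": ["B", "C", "S"]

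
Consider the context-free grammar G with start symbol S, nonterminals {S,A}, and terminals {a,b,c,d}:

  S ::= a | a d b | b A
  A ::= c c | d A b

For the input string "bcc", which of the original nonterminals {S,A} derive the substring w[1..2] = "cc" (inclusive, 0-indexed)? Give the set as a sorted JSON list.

CNF form of G:
  S -> T2 A | T3 X5 | a
  A -> T0 T0 | T1 X4
  T0 -> c
  T1 -> d
  T2 -> b
  T3 -> a
  X4 -> A T2
  X5 -> T1 T2

Fill CYK table bottom-up — only the sub-triangle for w[1..2]:
  cell(1,1) c: {T0}  orig:{}
  cell(2,2) c: {T0}  orig:{}
  cell(1,2) cc: {A}

Original NTs in T[1,2] deriving "cc": ["A"]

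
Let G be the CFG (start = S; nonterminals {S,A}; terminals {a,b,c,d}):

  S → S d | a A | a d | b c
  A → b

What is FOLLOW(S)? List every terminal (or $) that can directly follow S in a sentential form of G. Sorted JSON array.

FIRST iteration:
pass 1:
  A via A→b: +{b}
  S via S→a A: +{a}
  S via S→b c: +{b}
  FIRST(S)={a,b}  FIRST(A)={b}
pass 2: (stable)
  FIRST(S)={a,b}  FIRST(A)={b}

FOLLOW sets:
initialize: $ ∈ FOLLOW(S)
round 1:
  S→S d: FOLLOW(S) ⊇ FIRST(d) = {d}; new: +{d}
  S→a A: FOLLOW(A) ⊇ FOLLOW(S) ⊇ {$,d}; new: +{$,d}
  S: {$,d}  A: {$,d}
round 2: — fixpoint
  S: {$,d}  A: {$,d}

FOLLOW(S) = ["$", "d"]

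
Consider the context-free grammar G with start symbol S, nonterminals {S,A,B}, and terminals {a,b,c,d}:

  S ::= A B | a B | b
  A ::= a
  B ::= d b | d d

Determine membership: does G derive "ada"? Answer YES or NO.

CNF form of G:
  S -> A B | T2 B | b
  A -> a
  B -> T0 T0 | T0 T1
  T0 -> d
  T1 -> b
  T2 -> a

Fill CYK table bottom-up:
  [0..0]={A,T2}  "a"  orig:{A}
  [1..1]={T0}  "d"  orig:{}
  [2..2]={A,T2}  "a"  orig:{A}
  [0..1]=∅  "ad"
  [1..2]=∅  "da"
  [0..2]=∅  "ada"

S ∉ T[0,2] ⇒ NO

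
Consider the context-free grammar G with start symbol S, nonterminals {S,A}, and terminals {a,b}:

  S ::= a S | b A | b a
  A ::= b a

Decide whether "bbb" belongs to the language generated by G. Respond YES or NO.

CNF form of G:
  S -> T0 A | T0 T1 | T1 S
  A -> T0 T1
  T0 -> b
  T1 -> a

CYK fill:
  T[0,0] 'b' = {T0}  orig:{}
  T[1,1] 'b' = {T0}  orig:{}
  T[2,2] 'b' = {T0}  orig:{}
  T[0,1] 'bb' = ∅
  T[1,2] 'bb' = ∅
  T[0,2] 'bbb' = ∅

S ∉ T[0,2] ⇒ NO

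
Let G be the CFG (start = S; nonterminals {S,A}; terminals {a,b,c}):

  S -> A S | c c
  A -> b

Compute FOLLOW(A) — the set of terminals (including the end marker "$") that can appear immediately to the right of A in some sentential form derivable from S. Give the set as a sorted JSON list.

FIRST sets, iterate to fixpoint:
pass 1:
  A via A→b: +{b}
  S via S→A S: +{b}
  S via S→c c: +{c}
  FIRST[S]={b,c}  FIRST[A]={b}
pass 2: (no change)
  FIRST[S]={b,c}  FIRST[A]={b}

FOLLOW iteration:
seed FOLLOW(S) with $
[1]
  S→A S: FOLLOW(A) ⊇ FIRST(S) = {b,c}; new: +{b,c}
  FOLLOW[S]={$}  FOLLOW[A]={b,c}
[2] — fixpoint
  FOLLOW[S]={$}  FOLLOW[A]={b,c}

FOLLOW(A) = ["b", "c"]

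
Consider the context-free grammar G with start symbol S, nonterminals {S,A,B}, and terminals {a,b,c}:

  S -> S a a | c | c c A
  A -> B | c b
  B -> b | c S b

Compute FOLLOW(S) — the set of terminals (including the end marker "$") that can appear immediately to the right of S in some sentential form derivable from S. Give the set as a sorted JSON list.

FIRST sets, iterate to fixpoint:
pass 1:
  A via A→c b: +{c}
  B via B→b: +{b}
  B via B→c S b: +{c}
  S via S→c: +{c}
  FIRST[S]={c}  FIRST[A]={c}  FIRST[B]={b,c}
pass 2:
  A via A→B: +{b}
  FIRST[S]={c}  FIRST[A]={b,c}  FIRST[B]={b,c}
pass 3: (stable)
  FIRST[S]={c}  FIRST[A]={b,c}  FIRST[B]={b,c}

FOLLOW sets:
initialize: $ ∈ FOLLOW(S)
pass 1:
  B→c S b: FOLLOW(S) ⊇ FIRST(b) = {b}; new: +{b}
  S→S a a: FOLLOW(S) ⊇ FIRST(a) = {a}; new: +{a}
  S→c c A: FOLLOW(A) ⊇ FOLLOW(S) ⊇ {$,a,b}; new: +{$,a,b}
  FOLLOW(S)={$,a,b}  FOLLOW(A)={$,a,b}  FOLLOW(B)={}
pass 2:
  A→B: FOLLOW(B) ⊇ FOLLOW(A) ⊇ {$,a,b}; new: +{$,a,b}
  FOLLOW(S)={$,a,b}  FOLLOW(A)={$,a,b}  FOLLOW(B)={$,a,b}
pass 3: — fixpoint
  FOLLOW(S)={$,a,b}  FOLLOW(A)={$,a,b}  FOLLOW(B)={$,a,b}

FOLLOW(S) = ["$", "a", "b"]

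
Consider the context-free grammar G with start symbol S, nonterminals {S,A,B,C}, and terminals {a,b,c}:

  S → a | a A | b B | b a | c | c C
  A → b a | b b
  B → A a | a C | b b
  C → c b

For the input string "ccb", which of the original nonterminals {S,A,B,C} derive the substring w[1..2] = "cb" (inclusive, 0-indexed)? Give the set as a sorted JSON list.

CNF form of G:
  S -> T0 B | T0 T1 | T1 A | T2 C | a | c
  A -> T0 T0 | T0 T1
  B -> A T1 | T0 T0 | T1 C
  C -> T2 T0
  T0 -> b
  T1 -> a
  T2 -> c

CYK fill (cells [i..j] with 1 ≤ i ≤ j ≤ 2 only):
  [1..1]={S,T2}  "c"  orig:{S}
  [2..2]={T0}  "b"  orig:{}
  [1..2]={C}  "cb"

Original NTs in T[1,2] deriving "cb": ["C"]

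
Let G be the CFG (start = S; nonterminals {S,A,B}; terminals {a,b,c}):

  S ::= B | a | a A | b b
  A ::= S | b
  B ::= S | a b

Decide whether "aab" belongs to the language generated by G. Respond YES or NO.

CNF form of G:
  S -> T0 A | T0 T1 | T1 T1 | a
  A -> T0 A | T0 T1 | T1 T1 | a | b
  B -> T0 A | T0 T1 | T1 T1 | a
  T0 -> a
  T1 -> b

CYK fill:
  cell(0,0) a: {A,B,S,T0}  orig:{A,B,S}
  cell(1,1) a: {A,B,S,T0}  orig:{A,B,S}
  cell(2,2) b: {A,T1}  orig:{A}
  cell(0,1) aa: {A,B,S}
  cell(1,2) ab: {A,B,S}
  cell(0,2) aab: {A,B,S}

S ∈ T[0,2] ⇒ YES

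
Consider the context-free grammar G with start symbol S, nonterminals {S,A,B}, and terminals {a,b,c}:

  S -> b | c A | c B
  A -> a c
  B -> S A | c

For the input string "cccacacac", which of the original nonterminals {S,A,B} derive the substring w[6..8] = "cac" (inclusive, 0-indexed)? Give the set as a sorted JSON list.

CNF form of G:
  S -> T1 A | T1 B | b
  A -> T0 T1
  B -> S A | c
  T0 -> a
  T1 -> c

Fill CYK table bottom-up, restricted to cells inside w[6..8]:
  [6..6]={B,T1}  "c"  orig:{B}
  [7..7]={T0}  "a"  orig:{}
  [8..8]={B,T1}  "c"  orig:{B}
  [6..7]=∅  "ca"
  [7..8]={A}  "ac"
  [6..8]={S}  "cac"

Original NTs in T[6,8] deriving "cac": ["S"]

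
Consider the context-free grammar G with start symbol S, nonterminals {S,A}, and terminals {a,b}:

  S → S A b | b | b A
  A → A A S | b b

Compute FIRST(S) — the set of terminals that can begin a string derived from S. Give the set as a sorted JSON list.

FIRST iteration:
pass 1:
  A via A→b b: +{b}
  S via S→b: +{b}
  FIRST[S]={b}  FIRST[A]={b}
pass 2: done
  FIRST[S]={b}  FIRST[A]={b}

FIRST(S) = ["b"]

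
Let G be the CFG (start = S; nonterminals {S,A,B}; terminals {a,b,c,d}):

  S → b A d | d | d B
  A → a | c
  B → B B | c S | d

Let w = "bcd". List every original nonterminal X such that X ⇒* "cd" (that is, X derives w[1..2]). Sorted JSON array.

CNF form of G:
  S -> T1 X3 | T2 B | d
  A -> a | c
  B -> B B | T0 S | d
  T0 -> c
  T1 -> b
  T2 -> d
  X3 -> A T2

Fill CYK table bottom-up, restricted to cells inside w[1..2]:
  T[1,1] 'c' = {A,T0}  orig:{A}
  T[2,2] 'd' = {B,S,T2}  orig:{B,S}
  T[1,2] 'cd' = {B,X3}  orig:{B}

Original NTs in T[1,2] deriving "cd": ["B"]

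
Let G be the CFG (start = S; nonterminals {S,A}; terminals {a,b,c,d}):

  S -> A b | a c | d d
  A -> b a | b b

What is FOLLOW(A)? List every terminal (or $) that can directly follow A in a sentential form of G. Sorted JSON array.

Compute FIRST by fixpoint:
[1]
  A via A→b a: +{b}
  S via S→A b: +{b}
  S via S→a c: +{a}
  S via S→d d: +{d}
  FIRST[S]={a,b,d}  FIRST[A]={b}
[2] — fixpoint
  FIRST[S]={a,b,d}  FIRST[A]={b}

FOLLOW sets:
seed FOLLOW(S) with $
iter 1:
  S→A b: FOLLOW(A) ⊇ FIRST(b) = {b}; new: +{b}
  FOLLOW(S)={$}  FOLLOW(A)={b}
iter 2: done
  FOLLOW(S)={$}  FOLLOW(A)={b}

FOLLOW(A) = ["b"]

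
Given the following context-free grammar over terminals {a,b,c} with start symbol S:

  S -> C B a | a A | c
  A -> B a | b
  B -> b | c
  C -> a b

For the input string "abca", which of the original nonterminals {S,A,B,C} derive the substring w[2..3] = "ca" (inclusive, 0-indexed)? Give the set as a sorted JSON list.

Convert to CNF:
  S -> C X2 | T0 A | c
  A -> B T0 | b
  B -> b | c
  C -> T0 T1
  T0 -> a
  T1 -> b
  X2 -> B T0

CYK fill — only the sub-triangle for w[2..3]:
  T[2,2] 'c' = {B,S}
  T[3,3] 'a' = {T0}  orig:{}
  T[2,3] 'ca' = {A,X2}  orig:{A}

Original NTs in T[2,3] deriving "ca": ["A"]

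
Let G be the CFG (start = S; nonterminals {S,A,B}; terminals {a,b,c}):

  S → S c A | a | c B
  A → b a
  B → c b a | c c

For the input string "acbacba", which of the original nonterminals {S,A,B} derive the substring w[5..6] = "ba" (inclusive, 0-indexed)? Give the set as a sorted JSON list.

CNF form of G:
  S -> S X4 | T2 B | a
  A -> T0 T1
  B -> T2 T2 | T2 X3
  T0 -> b
  T1 -> a
  T2 -> c
  X3 -> T0 T1
  X4 -> T2 A

CYK fill (cells [i..j] with 5 ≤ i ≤ j ≤ 6 only):
  [5..5]={T0}  "b"  orig:{}
  [6..6]={S,T1}  "a"  orig:{S}
  [5..6]={A,X3}  "ba"  orig:{A}

Original NTs in T[5,6] deriving "ba": ["A"]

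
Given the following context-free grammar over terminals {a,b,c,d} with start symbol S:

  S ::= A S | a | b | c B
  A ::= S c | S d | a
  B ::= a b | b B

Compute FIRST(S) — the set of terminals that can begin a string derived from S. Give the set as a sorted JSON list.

FIRST sets, iterate to fixpoint:
[1]
  A via A→a: +{a}
  B via B→a b: +{a}
  B via B→b B: +{b}
  S via S→A S: +{a}
  S via S→b: +{b}
  S via S→c B: +{c}
  S: {a,b,c}  A: {a}  B: {a,b}
[2]
  A via A→S c: +{b,c}
  S: {a,b,c}  A: {a,b,c}  B: {a,b}
[3] (stable)
  S: {a,b,c}  A: {a,b,c}  B: {a,b}

FIRST(S) = ["a", "b", "c"]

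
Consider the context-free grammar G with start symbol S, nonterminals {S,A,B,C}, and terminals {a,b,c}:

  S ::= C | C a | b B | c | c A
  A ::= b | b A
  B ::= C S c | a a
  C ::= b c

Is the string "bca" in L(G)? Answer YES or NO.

CNF form of G:
  S -> C T2 | T0 B | T0 T1 | T1 A | c
  A -> T0 A | b
  B -> C X3 | T2 T2
  C -> T0 T1
  T0 -> b
  T1 -> c
  T2 -> a
  X3 -> S T1

Fill CYK table bottom-up:
  [0..0]={A,T0}  "b"  orig:{A}
  [1..1]={S,T1}  "c"  orig:{S}
  [2..2]={T2}  "a"  orig:{}
  [0..1]={C,S}  "bc"
  [1..2]=∅  "ca"
  [0..2]={S}  "bca"

S ∈ T[0,2] ⇒ YES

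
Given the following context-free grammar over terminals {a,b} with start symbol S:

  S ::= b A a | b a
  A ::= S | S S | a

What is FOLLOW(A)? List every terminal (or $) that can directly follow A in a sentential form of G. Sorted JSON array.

FIRST sets, iterate to fixpoint:
iter 1:
  A via A→a: +{a}
  S via S→b A a: +{b}
  S: {b}  A: {a}
iter 2:
  A via A→S: +{b}
  S: {b}  A: {a,b}
iter 3: — fixpoint
  S: {b}  A: {a,b}

FOLLOW sets:
FOLLOW(S) := {$}
pass 1:
  A→S S: FOLLOW(S) ⊇ FIRST(S) = {b}; new: +{b}
  S→b A a: FOLLOW(A) ⊇ FIRST(a) = {a}; new: +{a}
  FOLLOW(S)={$,b}  FOLLOW(A)={a}
pass 2:
  A→S: FOLLOW(S) ⊇ FOLLOW(A) ⊇ {a}; new: +{a}
  FOLLOW(S)={$,a,b}  FOLLOW(A)={a}
pass 3: (no change)
  FOLLOW(S)={$,a,b}  FOLLOW(A)={a}

FOLLOW(A) = ["a"]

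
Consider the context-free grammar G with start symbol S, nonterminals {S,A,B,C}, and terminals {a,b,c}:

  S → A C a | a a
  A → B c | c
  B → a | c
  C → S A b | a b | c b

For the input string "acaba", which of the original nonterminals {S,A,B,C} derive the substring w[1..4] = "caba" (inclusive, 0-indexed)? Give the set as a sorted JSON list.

CNF form of G:
  S -> A X4 | T2 T2
  A -> B T0 | c
  B -> a | c
  C -> S X3 | T0 T1 | T2 T1
  T0 -> c
  T1 -> b
  T2 -> a
  X3 -> A T1
  X4 -> C T2

CYK fill (cells [i..j] with 1 ≤ i ≤ j ≤ 4 only):
  T[1,1] 'c' = {A,B,T0}  orig:{A,B}
  T[2,2] 'a' = {B,T2}  orig:{B}
  T[3,3] 'b' = {T1}  orig:{}
  T[4,4] 'a' = {B,T2}  orig:{B}
  T[1,2] 'ca' = ∅
  T[2,3] 'ab' = {C}
  T[3,4] 'ba' = ∅
  T[1,3] 'cab' = ∅
  T[2,4] 'aba' = {X4}  orig:{}
  T[1,4] 'caba' = {S}

Original NTs in T[1,4] deriving "caba": ["S"]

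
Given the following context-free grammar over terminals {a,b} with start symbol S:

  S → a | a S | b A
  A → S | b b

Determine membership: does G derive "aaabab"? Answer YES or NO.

CNF form of G:
  S -> T0 S | T1 A | a
  A -> T0 S | T1 A | T1 T1 | a
  T0 -> a
  T1 -> b

CYK table (by increasing span):
  [0..0]={A,S,T0}  "a"  orig:{A,S}
  [1..1]={A,S,T0}  "a"  orig:{A,S}
  [2..2]={A,S,T0}  "a"  orig:{A,S}
  [3..3]={T1}  "b"  orig:{}
  [4..4]={A,S,T0}  "a"  orig:{A,S}
  [5..5]={T1}  "b"  orig:{}
  [0..1]={A,S}  "aa"
  [1..2]={A,S}  "aa"
  [2..3]=∅  "ab"
  [3..4]={A,S}  "ba"
  [4..5]=∅  "ab"
  [0..2]={A,S}  "aaa"
  [1..3]=∅  "aab"
  [2..4]={A,S}  "aba"
  [3..5]=∅  "bab"
  [0..3]=∅  "aaab"
  [1..4]={A,S}  "aaba"
  [2..5]=∅  "abab"
  [0..4]={A,S}  "aaaba"
  [1..5]=∅  "aabab"
  [0..5]=∅  "aaabab"

S ∉ T[0,5] ⇒ NO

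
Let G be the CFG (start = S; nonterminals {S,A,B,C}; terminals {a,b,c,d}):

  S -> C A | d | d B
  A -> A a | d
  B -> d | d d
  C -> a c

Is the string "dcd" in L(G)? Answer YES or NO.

Convert to CNF:
  S -> C A | T1 B | d
  A -> A T0 | d
  B -> T1 T1 | d
  C -> T0 T2
  T0 -> a
  T1 -> d
  T2 -> c

Fill CYK table bottom-up:
  T[0,0] 'd' = {A,B,S,T1}  orig:{A,B,S}
  T[1,1] 'c' = {T2}  orig:{}
  T[2,2] 'd' = {A,B,S,T1}  orig:{A,B,S}
  T[0,1] 'dc' = ∅
  T[1,2] 'cd' = ∅
  T[0,2] 'dcd' = ∅

S ∉ T[0,2] ⇒ NO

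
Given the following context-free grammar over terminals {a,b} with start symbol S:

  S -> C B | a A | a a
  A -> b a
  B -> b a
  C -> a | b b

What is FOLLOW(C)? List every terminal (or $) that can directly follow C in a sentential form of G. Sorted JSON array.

FIRST iteration:
[1]
  A via A→b a: +{b}
  B via B→b a: +{b}
  C via C→a: +{a}
  C via C→b b: +{b}
  S via S→C B: +{a,b}
  FIRST[S]={a,b}  FIRST[A]={b}  FIRST[B]={b}  FIRST[C]={a,b}
[2] — fixpoint
  FIRST[S]={a,b}  FIRST[A]={b}  FIRST[B]={b}  FIRST[C]={a,b}

FOLLOW iteration:
FOLLOW(S) := {$}
pass 1:
  S→C B: FOLLOW(C) ⊇ FIRST(B) = {b}; new: +{b}
  S→C B: FOLLOW(B) ⊇ FOLLOW(S) ⊇ {$}; new: +{$}
  S→a A: FOLLOW(A) ⊇ FOLLOW(S) ⊇ {$}; new: +{$}
  FOLLOW(S)={$}  FOLLOW(A)={$}  FOLLOW(B)={$}  FOLLOW(C)={b}
pass 2: (stable)
  FOLLOW(S)={$}  FOLLOW(A)={$}  FOLLOW(B)={$}  FOLLOW(C)={b}

FOLLOW(C) = ["b"]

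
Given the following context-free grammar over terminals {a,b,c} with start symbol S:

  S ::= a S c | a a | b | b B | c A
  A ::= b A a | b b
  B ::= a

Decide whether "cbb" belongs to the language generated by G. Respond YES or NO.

Convert to CNF:
  S -> T0 B | T1 T1 | T1 X4 | T2 A | b
  A -> T0 T0 | T0 X3
  B -> a
  T0 -> b
  T1 -> a
  T2 -> c
  X3 -> A T1
  X4 -> S T2

CYK fill:
  T[0,0] 'c' = {T2}  orig:{}
  T[1,1] 'b' = {S,T0}  orig:{S}
  T[2,2] 'b' = {S,T0}  orig:{S}
  T[0,1] 'cb' = ∅
  T[1,2] 'bb' = {A}
  T[0,2] 'cbb' = {S}

S ∈ T[0,2] ⇒ YES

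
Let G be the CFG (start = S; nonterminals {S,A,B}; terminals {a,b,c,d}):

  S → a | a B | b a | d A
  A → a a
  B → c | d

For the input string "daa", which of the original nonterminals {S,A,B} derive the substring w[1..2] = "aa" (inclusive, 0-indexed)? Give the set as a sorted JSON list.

CNF form of G:
  S -> T0 B | T1 T0 | T2 A | a
  A -> T0 T0
  B -> c | d
  T0 -> a
  T1 -> b
  T2 -> d

CYK fill (cells [i..j] with 1 ≤ i ≤ j ≤ 2 only):
  [1..1]={S,T0}  "a"  orig:{S}
  [2..2]={S,T0}  "a"  orig:{S}
  [1..2]={A}  "aa"

Original NTs in T[1,2] deriving "aa": ["A"]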